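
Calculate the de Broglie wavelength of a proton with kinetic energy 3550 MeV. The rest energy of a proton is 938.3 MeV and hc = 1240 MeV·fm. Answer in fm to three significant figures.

Total energy E = KE + m₀c² = 3550 + 938.3 = 4488.3 MeV.
(pc)² = E² − (m₀c²)² = (4488.3)² − (938.3)² = 1.926 × 10⁷ MeV², so pc = 4389 MeV.
λ = hc/(pc) = 1240 MeV·fm / 4389 MeV = 0.283 fm.

λ = 0.283 fm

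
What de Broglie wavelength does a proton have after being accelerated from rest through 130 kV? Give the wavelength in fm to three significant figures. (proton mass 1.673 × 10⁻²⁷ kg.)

λ = 79.4 fm

KE = eV = 1.602 × 10⁻¹⁹ × 1.300 × 10⁵ = 2.083 × 10⁻¹⁴ J.
p = √(2mKE) = √(2 × 1.673 × 10⁻²⁷ × 2.083 × 10⁻¹⁴) = 8.348 × 10⁻²¹ kg·m/s.
λ = h/p = 6.626 × 10⁻³⁴ / 8.348 × 10⁻²¹ = 7.94 × 10⁻¹⁴ m = 79.4 fm.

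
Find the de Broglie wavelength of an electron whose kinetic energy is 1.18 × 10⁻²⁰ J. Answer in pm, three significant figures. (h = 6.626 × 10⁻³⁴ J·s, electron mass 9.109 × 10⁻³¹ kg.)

p = √(2mKE) = √(2 × 9.109 × 10⁻³¹ × 1.180 × 10⁻²⁰) = 1.466 × 10⁻²⁵ kg·m/s.
λ = h/p = 6.626 × 10⁻³⁴ / 1.466 × 10⁻²⁵ = 4.52 × 10⁻⁹ m = 4520 pm.

λ = 4520 pm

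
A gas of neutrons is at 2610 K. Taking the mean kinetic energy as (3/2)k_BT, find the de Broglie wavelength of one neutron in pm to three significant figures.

KE = (3/2)k_BT = 1.5 × 1.381 × 10⁻²³ × 2610 = 5.407 × 10⁻²⁰ J.
p = √(2mKE) = √(2 × 1.675 × 10⁻²⁷ × 5.407 × 10⁻²⁰) = 1.346 × 10⁻²³ kg·m/s.
λ = h/p = 4.92 × 10⁻¹¹ m = 49.2 pm.

λ = 49.2 pm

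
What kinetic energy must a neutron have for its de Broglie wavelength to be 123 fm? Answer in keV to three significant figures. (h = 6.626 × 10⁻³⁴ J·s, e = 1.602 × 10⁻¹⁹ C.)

KE = 54.1 keV

p = h/λ = 6.626 × 10⁻³⁴ / 1.230 × 10⁻¹³ = 5.387 × 10⁻²¹ kg·m/s.
KE = p²/(2m) = (5.387 × 10⁻²¹)² / (2 × 1.675 × 10⁻²⁷) = 8.663 × 10⁻¹⁵ J = 54.1 keV.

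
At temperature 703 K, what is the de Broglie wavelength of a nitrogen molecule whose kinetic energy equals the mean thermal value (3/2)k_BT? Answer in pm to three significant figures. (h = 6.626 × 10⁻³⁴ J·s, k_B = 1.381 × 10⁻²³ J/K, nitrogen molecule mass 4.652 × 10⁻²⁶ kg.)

KE = (3/2)k_BT = 1.5 × 1.381 × 10⁻²³ × 703 = 1.456 × 10⁻²⁰ J.
p = √(2mKE) = √(2 × 4.652 × 10⁻²⁶ × 1.456 × 10⁻²⁰) = 3.681 × 10⁻²³ kg·m/s.
λ = h/p = 1.80 × 10⁻¹¹ m = 18.0 pm.

λ = 18.0 pm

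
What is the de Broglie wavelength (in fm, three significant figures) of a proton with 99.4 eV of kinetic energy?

KE = 99.4 eV = 1.592 × 10⁻¹⁷ J.
p = √(2mKE) = √(2 × 1.673 × 10⁻²⁷ × 1.592 × 10⁻¹⁷) = 2.308 × 10⁻²² kg·m/s.
λ = h/p = 6.626 × 10⁻³⁴ / 2.308 × 10⁻²² = 2.87 × 10⁻¹² m = 2870 fm.

λ = 2870 fm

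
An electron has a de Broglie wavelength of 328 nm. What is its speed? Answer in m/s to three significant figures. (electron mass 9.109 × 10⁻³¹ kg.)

v = 2220 m/s

p = h/λ = 6.626 × 10⁻³⁴ / 3.280 × 10⁻⁷ = 2.020 × 10⁻²⁷ kg·m/s.
v = p/m = 2.020 × 10⁻²⁷ / 9.109 × 10⁻³¹ = 2.22 × 10³ m/s = 2220 m/s.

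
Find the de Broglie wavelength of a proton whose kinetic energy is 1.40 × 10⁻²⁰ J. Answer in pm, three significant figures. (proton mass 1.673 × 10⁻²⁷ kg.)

λ = 96.8 pm

p = √(2mKE) = √(2 × 1.673 × 10⁻²⁷ × 1.400 × 10⁻²⁰) = 6.844 × 10⁻²⁴ kg·m/s.
λ = h/p = 6.626 × 10⁻³⁴ / 6.844 × 10⁻²⁴ = 9.68 × 10⁻¹¹ m = 96.8 pm.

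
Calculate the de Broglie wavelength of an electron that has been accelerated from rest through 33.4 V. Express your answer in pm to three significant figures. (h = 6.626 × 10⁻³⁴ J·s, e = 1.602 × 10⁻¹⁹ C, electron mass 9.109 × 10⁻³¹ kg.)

KE = eV = 1.602 × 10⁻¹⁹ × 33.40 = 5.351 × 10⁻¹⁸ J.
p = √(2mKE) = √(2 × 9.109 × 10⁻³¹ × 5.351 × 10⁻¹⁸) = 3.122 × 10⁻²⁴ kg·m/s.
λ = h/p = 6.626 × 10⁻³⁴ / 3.122 × 10⁻²⁴ = 2.12 × 10⁻¹⁰ m = 212 pm.

λ = 212 pm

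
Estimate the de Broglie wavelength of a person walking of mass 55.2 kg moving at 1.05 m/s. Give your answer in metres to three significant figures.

p = mv = 55.2 × 1.05 = 5.796 × 10¹ kg·m/s.
λ = h/p = 6.626 × 10⁻³⁴ / 5.796 × 10¹ = 1.14 × 10⁻³⁵ m.

λ = 1.14 × 10⁻³⁵ m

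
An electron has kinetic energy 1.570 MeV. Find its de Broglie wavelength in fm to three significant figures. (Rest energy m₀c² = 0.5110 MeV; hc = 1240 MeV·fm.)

λ = 615 fm

Total energy E = KE + m₀c² = 1.570 + 0.5110 = 2.0810 MeV.
(pc)² = E² − (m₀c²)² = (2.0810)² − (0.5110)² = 4.069 MeV², so pc = 2.017 MeV.
λ = hc/(pc) = 1240 MeV·fm / 2.017 MeV = 615 fm.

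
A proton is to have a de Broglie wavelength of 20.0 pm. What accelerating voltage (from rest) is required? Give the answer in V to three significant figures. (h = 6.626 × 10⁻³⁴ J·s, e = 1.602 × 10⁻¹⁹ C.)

V = 2.05 V

p = h/λ = 6.626 × 10⁻³⁴ / 2.000 × 10⁻¹¹ = 3.313 × 10⁻²³ kg·m/s.
KE = p²/(2m) = 3.280 × 10⁻¹⁹ J.
V = KE/e = 3.280 × 10⁻¹⁹ / (1.602 × 10⁻¹⁹) = 2.05 V.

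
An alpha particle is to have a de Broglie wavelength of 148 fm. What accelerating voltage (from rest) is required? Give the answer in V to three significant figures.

p = h/λ = 6.626 × 10⁻³⁴ / 1.480 × 10⁻¹³ = 4.477 × 10⁻²¹ kg·m/s.
KE = p²/(2m) = 1.508 × 10⁻¹⁵ J.
V = KE/2e = 1.508 × 10⁻¹⁵ / (2 × 1.602 × 10⁻¹⁹) = 4710 V.

V = 4710 V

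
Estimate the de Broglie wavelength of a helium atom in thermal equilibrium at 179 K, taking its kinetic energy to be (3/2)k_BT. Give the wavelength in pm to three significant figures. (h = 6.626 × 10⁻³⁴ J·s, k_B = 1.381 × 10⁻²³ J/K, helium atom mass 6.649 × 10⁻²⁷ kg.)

KE = (3/2)k_BT = 1.5 × 1.381 × 10⁻²³ × 179 = 3.708 × 10⁻²¹ J.
p = √(2mKE) = √(2 × 6.649 × 10⁻²⁷ × 3.708 × 10⁻²¹) = 7.022 × 10⁻²⁴ kg·m/s.
λ = h/p = 9.44 × 10⁻¹¹ m = 94.4 pm.

λ = 94.4 pm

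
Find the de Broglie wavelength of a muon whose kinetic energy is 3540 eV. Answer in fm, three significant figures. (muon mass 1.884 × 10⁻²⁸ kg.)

λ = 1430 fm

KE = 3540 eV = 5.671 × 10⁻¹⁶ J.
p = √(2mKE) = √(2 × 1.884 × 10⁻²⁸ × 5.671 × 10⁻¹⁶) = 4.623 × 10⁻²² kg·m/s.
λ = h/p = 6.626 × 10⁻³⁴ / 4.623 × 10⁻²² = 1.43 × 10⁻¹² m = 1430 fm.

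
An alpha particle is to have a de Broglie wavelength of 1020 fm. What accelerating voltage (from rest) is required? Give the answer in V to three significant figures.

p = h/λ = 6.626 × 10⁻³⁴ / 1.020 × 10⁻¹² = 6.496 × 10⁻²² kg·m/s.
KE = p²/(2m) = 3.175 × 10⁻¹⁷ J.
V = KE/2e = 3.175 × 10⁻¹⁷ / (2 × 1.602 × 10⁻¹⁹) = 99.1 V.

V = 99.1 V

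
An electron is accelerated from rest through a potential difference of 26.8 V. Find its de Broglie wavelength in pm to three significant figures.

λ = 237 pm

KE = eV = 1.602 × 10⁻¹⁹ × 26.80 = 4.293 × 10⁻¹⁸ J.
p = √(2mKE) = √(2 × 9.109 × 10⁻³¹ × 4.293 × 10⁻¹⁸) = 2.797 × 10⁻²⁴ kg·m/s.
λ = h/p = 6.626 × 10⁻³⁴ / 2.797 × 10⁻²⁴ = 2.37 × 10⁻¹⁰ m = 237 pm.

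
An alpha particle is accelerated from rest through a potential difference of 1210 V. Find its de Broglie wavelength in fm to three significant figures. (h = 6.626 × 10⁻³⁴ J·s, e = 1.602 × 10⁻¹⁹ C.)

λ = 292 fm

KE = 2eV = 2 × 1.602 × 10⁻¹⁹ × 1210 = 3.877 × 10⁻¹⁶ J.
p = √(2mKE) = √(2 × 6.645 × 10⁻²⁷ × 3.877 × 10⁻¹⁶) = 2.270 × 10⁻²¹ kg·m/s.
λ = h/p = 6.626 × 10⁻³⁴ / 2.270 × 10⁻²¹ = 2.92 × 10⁻¹³ m = 292 fm.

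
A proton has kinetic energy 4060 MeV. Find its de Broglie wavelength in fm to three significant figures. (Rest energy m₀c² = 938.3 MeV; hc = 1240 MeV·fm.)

Total energy E = KE + m₀c² = 4060 + 938.3 = 4998.3 MeV.
(pc)² = E² − (m₀c²)² = (4998.3)² − (938.3)² = 2.410 × 10⁷ MeV², so pc = 4909 MeV.
λ = hc/(pc) = 1240 MeV·fm / 4909 MeV = 0.253 fm.

λ = 0.253 fm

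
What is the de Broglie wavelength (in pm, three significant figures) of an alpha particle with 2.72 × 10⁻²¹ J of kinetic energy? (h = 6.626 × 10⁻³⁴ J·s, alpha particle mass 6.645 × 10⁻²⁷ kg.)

p = √(2mKE) = √(2 × 6.645 × 10⁻²⁷ × 2.720 × 10⁻²¹) = 6.012 × 10⁻²⁴ kg·m/s.
λ = h/p = 6.626 × 10⁻³⁴ / 6.012 × 10⁻²⁴ = 1.10 × 10⁻¹⁰ m = 110 pm.

λ = 110 pm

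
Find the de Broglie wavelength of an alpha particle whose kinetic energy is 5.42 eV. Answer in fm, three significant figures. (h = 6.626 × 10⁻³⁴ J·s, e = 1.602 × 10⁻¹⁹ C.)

KE = 5.42 eV = 8.683 × 10⁻¹⁹ J.
p = √(2mKE) = √(2 × 6.645 × 10⁻²⁷ × 8.683 × 10⁻¹⁹) = 1.074 × 10⁻²² kg·m/s.
λ = h/p = 6.626 × 10⁻³⁴ / 1.074 × 10⁻²² = 6.17 × 10⁻¹² m = 6170 fm.

λ = 6170 fm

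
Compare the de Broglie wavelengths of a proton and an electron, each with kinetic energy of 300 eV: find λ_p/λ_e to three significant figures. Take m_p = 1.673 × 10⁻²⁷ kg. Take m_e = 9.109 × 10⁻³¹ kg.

At fixed KE, p = √(2mKE) so λ = h/p ∝ 1/√m.
λ_p/λ_e = √(m_e/m_p) = √(9.109 × 10⁻³¹/1.673 × 10⁻²⁷) = √(5.445 × 10⁻⁴) = 0.0233.

λ_p/λ_e = 0.0233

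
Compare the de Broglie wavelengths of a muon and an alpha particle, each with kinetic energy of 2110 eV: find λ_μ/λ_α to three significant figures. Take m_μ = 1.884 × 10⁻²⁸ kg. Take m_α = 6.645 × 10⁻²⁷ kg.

At fixed KE, p = √(2mKE) so λ = h/p ∝ 1/√m.
λ_μ/λ_α = √(m_α/m_μ) = √(6.645 × 10⁻²⁷/1.884 × 10⁻²⁸) = √(35.27) = 5.94.

λ_μ/λ_α = 5.94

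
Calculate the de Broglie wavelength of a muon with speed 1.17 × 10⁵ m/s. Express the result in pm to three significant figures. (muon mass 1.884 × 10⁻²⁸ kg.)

λ = 30.1 pm

p = mv = 1.884 × 10⁻²⁸ × 1.17 × 10⁵ = 2.204 × 10⁻²³ kg·m/s.
λ = h/p = 6.626 × 10⁻³⁴ / 2.204 × 10⁻²³ = 3.01 × 10⁻¹¹ m = 30.1 pm.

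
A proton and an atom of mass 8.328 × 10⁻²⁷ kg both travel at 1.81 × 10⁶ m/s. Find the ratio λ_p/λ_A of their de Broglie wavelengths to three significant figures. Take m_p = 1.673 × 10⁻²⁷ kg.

λ_p/λ_A = 4.98

At fixed v, p = mv so λ = h/(mv) ∝ 1/m.
λ_p/λ_A = m_A/m_p = 8.328 × 10⁻²⁷/1.673 × 10⁻²⁷ = 4.98.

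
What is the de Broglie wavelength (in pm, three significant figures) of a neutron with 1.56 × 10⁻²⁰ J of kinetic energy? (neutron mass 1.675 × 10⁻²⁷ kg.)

λ = 91.7 pm

p = √(2mKE) = √(2 × 1.675 × 10⁻²⁷ × 1.560 × 10⁻²⁰) = 7.229 × 10⁻²⁴ kg·m/s.
λ = h/p = 6.626 × 10⁻³⁴ / 7.229 × 10⁻²⁴ = 9.17 × 10⁻¹¹ m = 91.7 pm.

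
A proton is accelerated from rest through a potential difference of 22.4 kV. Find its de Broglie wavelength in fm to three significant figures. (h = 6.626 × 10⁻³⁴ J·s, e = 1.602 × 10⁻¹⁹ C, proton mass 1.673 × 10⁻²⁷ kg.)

KE = eV = 1.602 × 10⁻¹⁹ × 2.240 × 10⁴ = 3.588 × 10⁻¹⁵ J.
p = √(2mKE) = √(2 × 1.673 × 10⁻²⁷ × 3.588 × 10⁻¹⁵) = 3.465 × 10⁻²¹ kg·m/s.
λ = h/p = 6.626 × 10⁻³⁴ / 3.465 × 10⁻²¹ = 1.91 × 10⁻¹³ m = 191 fm.

λ = 191 fm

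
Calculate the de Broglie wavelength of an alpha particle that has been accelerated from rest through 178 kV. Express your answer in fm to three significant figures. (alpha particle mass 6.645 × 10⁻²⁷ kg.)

λ = 24.1 fm

KE = 2eV = 2 × 1.602 × 10⁻¹⁹ × 1.780 × 10⁵ = 5.703 × 10⁻¹⁴ J.
p = √(2mKE) = √(2 × 6.645 × 10⁻²⁷ × 5.703 × 10⁻¹⁴) = 2.753 × 10⁻²⁰ kg·m/s.
λ = h/p = 6.626 × 10⁻³⁴ / 2.753 × 10⁻²⁰ = 2.41 × 10⁻¹⁴ m = 24.1 fm.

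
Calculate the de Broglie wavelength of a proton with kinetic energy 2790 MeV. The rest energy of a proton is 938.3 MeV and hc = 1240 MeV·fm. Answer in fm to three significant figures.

Total energy E = KE + m₀c² = 2790 + 938.3 = 3728.3 MeV.
(pc)² = E² − (m₀c²)² = (3728.3)² − (938.3)² = 1.302 × 10⁷ MeV², so pc = 3608 MeV.
λ = hc/(pc) = 1240 MeV·fm / 3608 MeV = 0.344 fm.

λ = 0.344 fm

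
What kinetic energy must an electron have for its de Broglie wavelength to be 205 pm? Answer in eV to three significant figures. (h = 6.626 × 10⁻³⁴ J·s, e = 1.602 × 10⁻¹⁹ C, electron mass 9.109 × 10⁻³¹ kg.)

p = h/λ = 6.626 × 10⁻³⁴ / 2.050 × 10⁻¹⁰ = 3.232 × 10⁻²⁴ kg·m/s.
KE = p²/(2m) = (3.232 × 10⁻²⁴)² / (2 × 9.109 × 10⁻³¹) = 5.734 × 10⁻¹⁸ J = 35.8 eV.

KE = 35.8 eV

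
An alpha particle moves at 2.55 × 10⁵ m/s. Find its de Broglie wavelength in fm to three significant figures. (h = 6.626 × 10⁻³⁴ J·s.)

λ = 391 fm

p = mv = 6.645 × 10⁻²⁷ × 2.55 × 10⁵ = 1.694 × 10⁻²¹ kg·m/s.
λ = h/p = 6.626 × 10⁻³⁴ / 1.694 × 10⁻²¹ = 3.91 × 10⁻¹³ m = 391 fm.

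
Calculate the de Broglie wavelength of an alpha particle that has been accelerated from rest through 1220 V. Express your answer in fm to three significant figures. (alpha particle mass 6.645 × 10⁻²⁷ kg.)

λ = 291 fm

KE = 2eV = 2 × 1.602 × 10⁻¹⁹ × 1220 = 3.909 × 10⁻¹⁶ J.
p = √(2mKE) = √(2 × 6.645 × 10⁻²⁷ × 3.909 × 10⁻¹⁶) = 2.279 × 10⁻²¹ kg·m/s.
λ = h/p = 6.626 × 10⁻³⁴ / 2.279 × 10⁻²¹ = 2.91 × 10⁻¹³ m = 291 fm.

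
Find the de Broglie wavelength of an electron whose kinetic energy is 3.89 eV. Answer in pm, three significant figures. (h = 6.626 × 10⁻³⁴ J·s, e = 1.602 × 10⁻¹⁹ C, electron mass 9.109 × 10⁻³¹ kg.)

KE = 3.89 eV = 6.232 × 10⁻¹⁹ J.
p = √(2mKE) = √(2 × 9.109 × 10⁻³¹ × 6.232 × 10⁻¹⁹) = 1.066 × 10⁻²⁴ kg·m/s.
λ = h/p = 6.626 × 10⁻³⁴ / 1.066 × 10⁻²⁴ = 6.22 × 10⁻¹⁰ m = 622 pm.

λ = 622 pm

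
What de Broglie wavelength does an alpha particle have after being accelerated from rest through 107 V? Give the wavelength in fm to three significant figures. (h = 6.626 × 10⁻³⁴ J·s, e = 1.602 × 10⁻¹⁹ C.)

KE = 2eV = 2 × 1.602 × 10⁻¹⁹ × 107.0 = 3.428 × 10⁻¹⁷ J.
p = √(2mKE) = √(2 × 6.645 × 10⁻²⁷ × 3.428 × 10⁻¹⁷) = 6.750 × 10⁻²² kg·m/s.
λ = h/p = 6.626 × 10⁻³⁴ / 6.750 × 10⁻²² = 9.82 × 10⁻¹³ m = 982 fm.

λ = 982 fm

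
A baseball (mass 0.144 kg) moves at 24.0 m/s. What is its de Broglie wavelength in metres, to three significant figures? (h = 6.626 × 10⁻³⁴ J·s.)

p = mv = 0.144 × 24.0 = 3.456 kg·m/s.
λ = h/p = 6.626 × 10⁻³⁴ / 3.456 = 1.92 × 10⁻³⁴ m.

λ = 1.92 × 10⁻³⁴ m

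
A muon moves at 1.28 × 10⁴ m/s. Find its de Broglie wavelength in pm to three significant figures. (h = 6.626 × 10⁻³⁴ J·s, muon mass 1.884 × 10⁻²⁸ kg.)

p = mv = 1.884 × 10⁻²⁸ × 1.28 × 10⁴ = 2.412 × 10⁻²⁴ kg·m/s.
λ = h/p = 6.626 × 10⁻³⁴ / 2.412 × 10⁻²⁴ = 2.75 × 10⁻¹⁰ m = 275 pm.

λ = 275 pm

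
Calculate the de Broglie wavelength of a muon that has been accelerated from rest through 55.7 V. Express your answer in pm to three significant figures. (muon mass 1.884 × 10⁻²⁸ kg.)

KE = eV = 1.602 × 10⁻¹⁹ × 55.70 = 8.923 × 10⁻¹⁸ J.
p = √(2mKE) = √(2 × 1.884 × 10⁻²⁸ × 8.923 × 10⁻¹⁸) = 5.798 × 10⁻²³ kg·m/s.
λ = h/p = 6.626 × 10⁻³⁴ / 5.798 × 10⁻²³ = 1.14 × 10⁻¹¹ m = 11.4 pm.

λ = 11.4 pm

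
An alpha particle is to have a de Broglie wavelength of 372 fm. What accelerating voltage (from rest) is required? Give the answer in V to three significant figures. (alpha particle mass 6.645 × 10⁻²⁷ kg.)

V = 745 V

p = h/λ = 6.626 × 10⁻³⁴ / 3.720 × 10⁻¹³ = 1.781 × 10⁻²¹ kg·m/s.
KE = p²/(2m) = 2.387 × 10⁻¹⁶ J.
V = KE/2e = 2.387 × 10⁻¹⁶ / (2 × 1.602 × 10⁻¹⁹) = 745 V.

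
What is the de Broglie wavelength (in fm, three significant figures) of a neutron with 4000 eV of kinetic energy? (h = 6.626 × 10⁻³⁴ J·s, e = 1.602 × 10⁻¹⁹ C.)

λ = 452 fm

KE = 4000 eV = 6.408 × 10⁻¹⁶ J.
p = √(2mKE) = √(2 × 1.675 × 10⁻²⁷ × 6.408 × 10⁻¹⁶) = 1.465 × 10⁻²¹ kg·m/s.
λ = h/p = 6.626 × 10⁻³⁴ / 1.465 × 10⁻²¹ = 4.52 × 10⁻¹³ m = 452 fm.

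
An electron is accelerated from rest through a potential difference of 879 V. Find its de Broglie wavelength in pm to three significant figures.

KE = eV = 1.602 × 10⁻¹⁹ × 879.0 = 1.408 × 10⁻¹⁶ J.
p = √(2mKE) = √(2 × 9.109 × 10⁻³¹ × 1.408 × 10⁻¹⁶) = 1.602 × 10⁻²³ kg·m/s.
λ = h/p = 6.626 × 10⁻³⁴ / 1.602 × 10⁻²³ = 4.14 × 10⁻¹¹ m = 41.4 pm.

λ = 41.4 pm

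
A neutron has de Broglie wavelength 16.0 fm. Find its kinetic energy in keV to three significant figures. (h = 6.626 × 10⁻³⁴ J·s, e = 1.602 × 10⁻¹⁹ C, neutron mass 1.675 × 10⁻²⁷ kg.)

p = h/λ = 6.626 × 10⁻³⁴ / 1.600 × 10⁻¹⁴ = 4.141 × 10⁻²⁰ kg·m/s.
KE = p²/(2m) = (4.141 × 10⁻²⁰)² / (2 × 1.675 × 10⁻²⁷) = 5.119 × 10⁻¹³ J = 3200 keV.

KE = 3200 keV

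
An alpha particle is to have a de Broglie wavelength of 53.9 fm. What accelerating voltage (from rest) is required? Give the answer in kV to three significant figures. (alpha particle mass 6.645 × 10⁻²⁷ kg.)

p = h/λ = 6.626 × 10⁻³⁴ / 5.390 × 10⁻¹⁴ = 1.229 × 10⁻²⁰ kg·m/s.
KE = p²/(2m) = 1.137 × 10⁻¹⁴ J.
V = KE/2e = 1.137 × 10⁻¹⁴ / (2 × 1.602 × 10⁻¹⁹) = 35.5 kV.

V = 35.5 kV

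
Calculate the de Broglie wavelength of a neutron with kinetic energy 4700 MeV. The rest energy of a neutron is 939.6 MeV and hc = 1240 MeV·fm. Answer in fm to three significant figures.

λ = 0.223 fm

Total energy E = KE + m₀c² = 4700 + 939.6 = 5639.6 MeV.
(pc)² = E² − (m₀c²)² = (5639.6)² − (939.6)² = 3.092 × 10⁷ MeV², so pc = 5561 MeV.
λ = hc/(pc) = 1240 MeV·fm / 5561 MeV = 0.223 fm.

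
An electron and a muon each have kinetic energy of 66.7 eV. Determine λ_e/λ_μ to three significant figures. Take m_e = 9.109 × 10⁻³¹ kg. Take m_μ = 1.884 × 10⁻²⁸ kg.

λ_e/λ_μ = 14.4

At fixed KE, p = √(2mKE) so λ = h/p ∝ 1/√m.
λ_e/λ_μ = √(m_μ/m_e) = √(1.884 × 10⁻²⁸/9.109 × 10⁻³¹) = √(206.8) = 14.4.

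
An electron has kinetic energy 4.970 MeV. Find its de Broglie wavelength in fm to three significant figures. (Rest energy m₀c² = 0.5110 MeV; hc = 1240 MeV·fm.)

Total energy E = KE + m₀c² = 4.970 + 0.5110 = 5.4810 MeV.
(pc)² = E² − (m₀c²)² = (5.4810)² − (0.5110)² = 29.78 MeV², so pc = 5.457 MeV.
λ = hc/(pc) = 1240 MeV·fm / 5.457 MeV = 227 fm.

λ = 227 fm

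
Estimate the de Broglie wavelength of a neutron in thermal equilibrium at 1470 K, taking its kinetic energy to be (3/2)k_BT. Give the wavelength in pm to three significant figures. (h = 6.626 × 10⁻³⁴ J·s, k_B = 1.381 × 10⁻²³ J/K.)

λ = 65.6 pm

KE = (3/2)k_BT = 1.5 × 1.381 × 10⁻²³ × 1470 = 3.045 × 10⁻²⁰ J.
p = √(2mKE) = √(2 × 1.675 × 10⁻²⁷ × 3.045 × 10⁻²⁰) = 1.010 × 10⁻²³ kg·m/s.
λ = h/p = 6.56 × 10⁻¹¹ m = 65.6 pm.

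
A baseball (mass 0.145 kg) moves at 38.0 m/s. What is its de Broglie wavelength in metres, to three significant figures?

λ = 1.20 × 10⁻³⁴ m

p = mv = 0.145 × 38.0 = 5.510 kg·m/s.
λ = h/p = 6.626 × 10⁻³⁴ / 5.510 = 1.20 × 10⁻³⁴ m.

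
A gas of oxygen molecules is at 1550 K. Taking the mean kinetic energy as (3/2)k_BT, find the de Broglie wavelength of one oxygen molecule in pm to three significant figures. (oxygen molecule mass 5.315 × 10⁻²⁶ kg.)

λ = 11.3 pm

KE = (3/2)k_BT = 1.5 × 1.381 × 10⁻²³ × 1550 = 3.211 × 10⁻²⁰ J.
p = √(2mKE) = √(2 × 5.315 × 10⁻²⁶ × 3.211 × 10⁻²⁰) = 5.842 × 10⁻²³ kg·m/s.
λ = h/p = 1.13 × 10⁻¹¹ m = 11.3 pm.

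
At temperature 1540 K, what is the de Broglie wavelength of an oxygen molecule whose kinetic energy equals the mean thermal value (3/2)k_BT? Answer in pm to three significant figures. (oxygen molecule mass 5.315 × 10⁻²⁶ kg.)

KE = (3/2)k_BT = 1.5 × 1.381 × 10⁻²³ × 1540 = 3.190 × 10⁻²⁰ J.
p = √(2mKE) = √(2 × 5.315 × 10⁻²⁶ × 3.190 × 10⁻²⁰) = 5.823 × 10⁻²³ kg·m/s.
λ = h/p = 1.14 × 10⁻¹¹ m = 11.4 pm.

λ = 11.4 pm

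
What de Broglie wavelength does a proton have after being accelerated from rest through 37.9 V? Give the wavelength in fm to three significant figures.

KE = eV = 1.602 × 10⁻¹⁹ × 37.90 = 6.072 × 10⁻¹⁸ J.
p = √(2mKE) = √(2 × 1.673 × 10⁻²⁷ × 6.072 × 10⁻¹⁸) = 1.425 × 10⁻²² kg·m/s.
λ = h/p = 6.626 × 10⁻³⁴ / 1.425 × 10⁻²² = 4.65 × 10⁻¹² m = 4650 fm.

λ = 4650 fm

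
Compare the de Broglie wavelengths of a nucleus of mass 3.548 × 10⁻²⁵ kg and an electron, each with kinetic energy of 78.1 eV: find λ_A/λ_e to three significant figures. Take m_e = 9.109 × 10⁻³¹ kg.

At fixed KE, p = √(2mKE) so λ = h/p ∝ 1/√m.
λ_A/λ_e = √(m_e/m_A) = √(9.109 × 10⁻³¹/3.548 × 10⁻²⁵) = √(2.567 × 10⁻⁶) = 1.60 × 10⁻³.

λ_A/λ_e = 1.60 × 10⁻³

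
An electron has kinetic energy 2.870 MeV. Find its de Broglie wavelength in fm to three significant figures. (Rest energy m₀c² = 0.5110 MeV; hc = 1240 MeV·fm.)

λ = 371 fm

Total energy E = KE + m₀c² = 2.870 + 0.5110 = 3.3810 MeV.
(pc)² = E² − (m₀c²)² = (3.3810)² − (0.5110)² = 11.17 MeV², so pc = 3.342 MeV.
λ = hc/(pc) = 1240 MeV·fm / 3.342 MeV = 371 fm.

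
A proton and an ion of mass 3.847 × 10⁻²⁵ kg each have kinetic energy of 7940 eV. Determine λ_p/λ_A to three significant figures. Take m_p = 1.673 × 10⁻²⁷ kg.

λ_p/λ_A = 15.2

At fixed KE, p = √(2mKE) so λ = h/p ∝ 1/√m.
λ_p/λ_A = √(m_A/m_p) = √(3.847 × 10⁻²⁵/1.673 × 10⁻²⁷) = √(229.9) = 15.2.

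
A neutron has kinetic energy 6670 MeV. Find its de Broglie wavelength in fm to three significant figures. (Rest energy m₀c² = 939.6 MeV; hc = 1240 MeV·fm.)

Total energy E = KE + m₀c² = 6670 + 939.6 = 7609.6 MeV.
(pc)² = E² − (m₀c²)² = (7609.6)² − (939.6)² = 5.702 × 10⁷ MeV², so pc = 7551 MeV.
λ = hc/(pc) = 1240 MeV·fm / 7551 MeV = 0.164 fm.

λ = 0.164 fm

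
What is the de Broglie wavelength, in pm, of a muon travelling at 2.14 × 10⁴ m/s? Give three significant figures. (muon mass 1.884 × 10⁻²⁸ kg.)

λ = 164 pm

p = mv = 1.884 × 10⁻²⁸ × 2.14 × 10⁴ = 4.032 × 10⁻²⁴ kg·m/s.
λ = h/p = 6.626 × 10⁻³⁴ / 4.032 × 10⁻²⁴ = 1.64 × 10⁻¹⁰ m = 164 pm.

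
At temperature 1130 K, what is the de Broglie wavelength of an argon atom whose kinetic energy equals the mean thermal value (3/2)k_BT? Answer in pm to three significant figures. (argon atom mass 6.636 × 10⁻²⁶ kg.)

KE = (3/2)k_BT = 1.5 × 1.381 × 10⁻²³ × 1130 = 2.341 × 10⁻²⁰ J.
p = √(2mKE) = √(2 × 6.636 × 10⁻²⁶ × 2.341 × 10⁻²⁰) = 5.574 × 10⁻²³ kg·m/s.
λ = h/p = 1.19 × 10⁻¹¹ m = 11.9 pm.

λ = 11.9 pm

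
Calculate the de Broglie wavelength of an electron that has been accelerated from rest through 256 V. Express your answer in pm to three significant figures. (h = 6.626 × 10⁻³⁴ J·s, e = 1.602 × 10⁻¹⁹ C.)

λ = 76.7 pm

KE = eV = 1.602 × 10⁻¹⁹ × 256.0 = 4.101 × 10⁻¹⁷ J.
p = √(2mKE) = √(2 × 9.109 × 10⁻³¹ × 4.101 × 10⁻¹⁷) = 8.644 × 10⁻²⁴ kg·m/s.
λ = h/p = 6.626 × 10⁻³⁴ / 8.644 × 10⁻²⁴ = 7.67 × 10⁻¹¹ m = 76.7 pm.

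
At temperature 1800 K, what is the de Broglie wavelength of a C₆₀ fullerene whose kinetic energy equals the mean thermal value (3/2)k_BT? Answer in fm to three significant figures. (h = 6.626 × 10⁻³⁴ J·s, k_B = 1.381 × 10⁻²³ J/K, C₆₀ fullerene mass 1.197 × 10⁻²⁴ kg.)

λ = 2220 fm

KE = (3/2)k_BT = 1.5 × 1.381 × 10⁻²³ × 1800 = 3.729 × 10⁻²⁰ J.
p = √(2mKE) = √(2 × 1.197 × 10⁻²⁴ × 3.729 × 10⁻²⁰) = 2.988 × 10⁻²² kg·m/s.
λ = h/p = 2.22 × 10⁻¹² m = 2220 fm.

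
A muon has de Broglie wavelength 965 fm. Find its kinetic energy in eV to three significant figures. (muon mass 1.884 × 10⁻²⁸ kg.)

p = h/λ = 6.626 × 10⁻³⁴ / 9.650 × 10⁻¹³ = 6.866 × 10⁻²² kg·m/s.
KE = p²/(2m) = (6.866 × 10⁻²²)² / (2 × 1.884 × 10⁻²⁸) = 1.251 × 10⁻¹⁵ J = 7810 eV.

KE = 7810 eV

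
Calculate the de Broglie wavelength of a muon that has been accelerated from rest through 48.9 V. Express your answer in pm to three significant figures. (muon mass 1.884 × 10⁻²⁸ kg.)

KE = eV = 1.602 × 10⁻¹⁹ × 48.90 = 7.834 × 10⁻¹⁸ J.
p = √(2mKE) = √(2 × 1.884 × 10⁻²⁸ × 7.834 × 10⁻¹⁸) = 5.433 × 10⁻²³ kg·m/s.
λ = h/p = 6.626 × 10⁻³⁴ / 5.433 × 10⁻²³ = 1.22 × 10⁻¹¹ m = 12.2 pm.

λ = 12.2 pm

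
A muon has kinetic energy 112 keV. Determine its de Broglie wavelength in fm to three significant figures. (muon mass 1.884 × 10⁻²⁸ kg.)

KE = 112 keV = 1.794 × 10⁻¹⁴ J.
p = √(2mKE) = √(2 × 1.884 × 10⁻²⁸ × 1.794 × 10⁻¹⁴) = 2.600 × 10⁻²¹ kg·m/s.
λ = h/p = 6.626 × 10⁻³⁴ / 2.600 × 10⁻²¹ = 2.55 × 10⁻¹³ m = 255 fm.

λ = 255 fm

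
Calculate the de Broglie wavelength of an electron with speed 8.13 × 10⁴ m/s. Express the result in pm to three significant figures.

λ = 8950 pm

p = mv = 9.109 × 10⁻³¹ × 8.13 × 10⁴ = 7.406 × 10⁻²⁶ kg·m/s.
λ = h/p = 6.626 × 10⁻³⁴ / 7.406 × 10⁻²⁶ = 8.95 × 10⁻⁹ m = 8950 pm.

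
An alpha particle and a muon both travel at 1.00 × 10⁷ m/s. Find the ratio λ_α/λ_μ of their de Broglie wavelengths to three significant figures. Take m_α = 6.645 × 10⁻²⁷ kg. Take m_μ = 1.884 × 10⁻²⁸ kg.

λ_α/λ_μ = 0.0284

At fixed v, p = mv so λ = h/(mv) ∝ 1/m.
λ_α/λ_μ = m_μ/m_α = 1.884 × 10⁻²⁸/6.645 × 10⁻²⁷ = 0.0284.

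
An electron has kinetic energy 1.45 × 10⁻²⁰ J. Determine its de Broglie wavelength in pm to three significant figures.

λ = 4080 pm

p = √(2mKE) = √(2 × 9.109 × 10⁻³¹ × 1.450 × 10⁻²⁰) = 1.625 × 10⁻²⁵ kg·m/s.
λ = h/p = 6.626 × 10⁻³⁴ / 1.625 × 10⁻²⁵ = 4.08 × 10⁻⁹ m = 4080 pm.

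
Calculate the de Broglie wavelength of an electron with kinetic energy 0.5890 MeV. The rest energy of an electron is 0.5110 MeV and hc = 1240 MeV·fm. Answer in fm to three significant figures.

Total energy E = KE + m₀c² = 0.5890 + 0.5110 = 1.1000 MeV.
(pc)² = E² − (m₀c²)² = (1.1000)² − (0.5110)² = 0.9489 MeV², so pc = 0.9741 MeV.
λ = hc/(pc) = 1240 MeV·fm / 0.9741 MeV = 1270 fm.

λ = 1270 fm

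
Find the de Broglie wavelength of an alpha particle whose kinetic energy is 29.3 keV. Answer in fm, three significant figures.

λ = 83.9 fm

KE = 29.3 keV = 4.694 × 10⁻¹⁵ J.
p = √(2mKE) = √(2 × 6.645 × 10⁻²⁷ × 4.694 × 10⁻¹⁵) = 7.898 × 10⁻²¹ kg·m/s.
λ = h/p = 6.626 × 10⁻³⁴ / 7.898 × 10⁻²¹ = 8.39 × 10⁻¹⁴ m = 83.9 fm.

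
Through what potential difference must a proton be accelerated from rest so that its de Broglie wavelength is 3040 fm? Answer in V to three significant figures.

p = h/λ = 6.626 × 10⁻³⁴ / 3.040 × 10⁻¹² = 2.180 × 10⁻²² kg·m/s.
KE = p²/(2m) = 1.420 × 10⁻¹⁷ J.
V = KE/e = 1.420 × 10⁻¹⁷ / (1.602 × 10⁻¹⁹) = 88.6 V.

V = 88.6 V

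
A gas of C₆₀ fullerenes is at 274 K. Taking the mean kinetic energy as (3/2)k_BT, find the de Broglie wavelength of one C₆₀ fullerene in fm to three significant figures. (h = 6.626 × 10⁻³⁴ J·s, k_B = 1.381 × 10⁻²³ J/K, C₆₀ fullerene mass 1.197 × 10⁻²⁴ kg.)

KE = (3/2)k_BT = 1.5 × 1.381 × 10⁻²³ × 274 = 5.676 × 10⁻²¹ J.
p = √(2mKE) = √(2 × 1.197 × 10⁻²⁴ × 5.676 × 10⁻²¹) = 1.166 × 10⁻²² kg·m/s.
λ = h/p = 5.68 × 10⁻¹² m = 5680 fm.

λ = 5680 fm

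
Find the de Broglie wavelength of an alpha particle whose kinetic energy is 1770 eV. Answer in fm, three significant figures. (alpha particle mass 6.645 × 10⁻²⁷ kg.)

KE = 1770 eV = 2.836 × 10⁻¹⁶ J.
p = √(2mKE) = √(2 × 6.645 × 10⁻²⁷ × 2.836 × 10⁻¹⁶) = 1.941 × 10⁻²¹ kg·m/s.
λ = h/p = 6.626 × 10⁻³⁴ / 1.941 × 10⁻²¹ = 3.41 × 10⁻¹³ m = 341 fm.

λ = 341 fm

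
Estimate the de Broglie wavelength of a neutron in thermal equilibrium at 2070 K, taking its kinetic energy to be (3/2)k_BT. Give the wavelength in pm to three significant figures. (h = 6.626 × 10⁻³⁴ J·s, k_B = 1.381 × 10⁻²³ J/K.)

KE = (3/2)k_BT = 1.5 × 1.381 × 10⁻²³ × 2070 = 4.288 × 10⁻²⁰ J.
p = √(2mKE) = √(2 × 1.675 × 10⁻²⁷ × 4.288 × 10⁻²⁰) = 1.199 × 10⁻²³ kg·m/s.
λ = h/p = 5.53 × 10⁻¹¹ m = 55.3 pm.

λ = 55.3 pm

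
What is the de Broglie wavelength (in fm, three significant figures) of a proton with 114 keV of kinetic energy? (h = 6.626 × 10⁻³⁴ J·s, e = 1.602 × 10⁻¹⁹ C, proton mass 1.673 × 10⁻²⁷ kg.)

λ = 84.8 fm

KE = 114 keV = 1.826 × 10⁻¹⁴ J.
p = √(2mKE) = √(2 × 1.673 × 10⁻²⁷ × 1.826 × 10⁻¹⁴) = 7.817 × 10⁻²¹ kg·m/s.
λ = h/p = 6.626 × 10⁻³⁴ / 7.817 × 10⁻²¹ = 8.48 × 10⁻¹⁴ m = 84.8 fm.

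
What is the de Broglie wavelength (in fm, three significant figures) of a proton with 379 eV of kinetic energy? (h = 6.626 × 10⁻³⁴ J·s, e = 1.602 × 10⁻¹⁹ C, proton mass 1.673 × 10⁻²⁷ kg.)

λ = 1470 fm

KE = 379 eV = 6.072 × 10⁻¹⁷ J.
p = √(2mKE) = √(2 × 1.673 × 10⁻²⁷ × 6.072 × 10⁻¹⁷) = 4.507 × 10⁻²² kg·m/s.
λ = h/p = 6.626 × 10⁻³⁴ / 4.507 × 10⁻²² = 1.47 × 10⁻¹² m = 1470 fm.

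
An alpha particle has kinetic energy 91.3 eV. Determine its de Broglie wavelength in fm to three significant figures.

λ = 1500 fm

KE = 91.3 eV = 1.463 × 10⁻¹⁷ J.
p = √(2mKE) = √(2 × 6.645 × 10⁻²⁷ × 1.463 × 10⁻¹⁷) = 4.409 × 10⁻²² kg·m/s.
λ = h/p = 6.626 × 10⁻³⁴ / 4.409 × 10⁻²² = 1.50 × 10⁻¹² m = 1500 fm.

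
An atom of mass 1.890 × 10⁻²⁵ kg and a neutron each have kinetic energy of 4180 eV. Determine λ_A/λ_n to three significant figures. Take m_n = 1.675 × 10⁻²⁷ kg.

λ_A/λ_n = 0.0941

At fixed KE, p = √(2mKE) so λ = h/p ∝ 1/√m.
λ_A/λ_n = √(m_n/m_A) = √(1.675 × 10⁻²⁷/1.890 × 10⁻²⁵) = √(8.862 × 10⁻³) = 0.0941.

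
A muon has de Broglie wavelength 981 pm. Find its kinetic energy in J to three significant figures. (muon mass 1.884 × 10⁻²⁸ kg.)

KE = 1.21 × 10⁻²¹ J

p = h/λ = 6.626 × 10⁻³⁴ / 9.810 × 10⁻¹⁰ = 6.754 × 10⁻²⁵ kg·m/s.
KE = p²/(2m) = (6.754 × 10⁻²⁵)² / (2 × 1.884 × 10⁻²⁸) = 1.211 × 10⁻²¹ J = 1.21 × 10⁻²¹ J.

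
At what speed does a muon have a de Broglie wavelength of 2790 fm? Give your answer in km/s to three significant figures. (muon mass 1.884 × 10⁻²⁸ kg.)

v = 1260 km/s

p = h/λ = 6.626 × 10⁻³⁴ / 2.790 × 10⁻¹² = 2.375 × 10⁻²² kg·m/s.
v = p/m = 2.375 × 10⁻²² / 1.884 × 10⁻²⁸ = 1.26 × 10⁶ m/s = 1260 km/s.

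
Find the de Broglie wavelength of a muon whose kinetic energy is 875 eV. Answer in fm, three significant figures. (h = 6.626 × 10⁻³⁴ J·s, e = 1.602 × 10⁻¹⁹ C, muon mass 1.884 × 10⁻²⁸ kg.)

λ = 2880 fm

KE = 875 eV = 1.402 × 10⁻¹⁶ J.
p = √(2mKE) = √(2 × 1.884 × 10⁻²⁸ × 1.402 × 10⁻¹⁶) = 2.298 × 10⁻²² kg·m/s.
λ = h/p = 6.626 × 10⁻³⁴ / 2.298 × 10⁻²² = 2.88 × 10⁻¹² m = 2880 fm.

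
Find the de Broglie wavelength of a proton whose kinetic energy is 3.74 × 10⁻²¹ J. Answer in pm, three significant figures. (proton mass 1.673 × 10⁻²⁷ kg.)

λ = 187 pm

p = √(2mKE) = √(2 × 1.673 × 10⁻²⁷ × 3.740 × 10⁻²¹) = 3.538 × 10⁻²⁴ kg·m/s.
λ = h/p = 6.626 × 10⁻³⁴ / 3.538 × 10⁻²⁴ = 1.87 × 10⁻¹⁰ m = 187 pm.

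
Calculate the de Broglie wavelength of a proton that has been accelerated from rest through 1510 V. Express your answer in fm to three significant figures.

λ = 736 fm

KE = eV = 1.602 × 10⁻¹⁹ × 1510 = 2.419 × 10⁻¹⁶ J.
p = √(2mKE) = √(2 × 1.673 × 10⁻²⁷ × 2.419 × 10⁻¹⁶) = 8.997 × 10⁻²² kg·m/s.
λ = h/p = 6.626 × 10⁻³⁴ / 8.997 × 10⁻²² = 7.36 × 10⁻¹³ m = 736 fm.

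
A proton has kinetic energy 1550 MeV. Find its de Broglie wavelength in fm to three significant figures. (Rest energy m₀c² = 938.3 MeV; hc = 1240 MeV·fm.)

λ = 0.538 fm

Total energy E = KE + m₀c² = 1550 + 938.3 = 2488.3 MeV.
(pc)² = E² − (m₀c²)² = (2488.3)² − (938.3)² = 5.311 × 10⁶ MeV², so pc = 2305 MeV.
λ = hc/(pc) = 1240 MeV·fm / 2305 MeV = 0.538 fm.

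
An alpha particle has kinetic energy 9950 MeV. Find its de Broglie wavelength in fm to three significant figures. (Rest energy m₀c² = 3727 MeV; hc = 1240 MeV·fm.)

Total energy E = KE + m₀c² = 9950 + 3727 = 13677 MeV.
(pc)² = E² − (m₀c²)² = (13677)² − (3727)² = 1.732 × 10⁸ MeV², so pc = 1.316 × 10⁴ MeV.
λ = hc/(pc) = 1240 MeV·fm / 1.316 × 10⁴ MeV = 0.0942 fm.

λ = 0.0942 fm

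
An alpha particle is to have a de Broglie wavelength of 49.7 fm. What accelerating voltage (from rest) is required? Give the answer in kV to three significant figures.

V = 41.7 kV

p = h/λ = 6.626 × 10⁻³⁴ / 4.970 × 10⁻¹⁴ = 1.333 × 10⁻²⁰ kg·m/s.
KE = p²/(2m) = 1.337 × 10⁻¹⁴ J.
V = KE/2e = 1.337 × 10⁻¹⁴ / (2 × 1.602 × 10⁻¹⁹) = 41.7 kV.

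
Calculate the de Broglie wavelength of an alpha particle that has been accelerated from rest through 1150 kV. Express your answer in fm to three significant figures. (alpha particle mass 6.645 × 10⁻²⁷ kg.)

KE = 2eV = 2 × 1.602 × 10⁻¹⁹ × 1.150 × 10⁶ = 3.685 × 10⁻¹³ J.
p = √(2mKE) = √(2 × 6.645 × 10⁻²⁷ × 3.685 × 10⁻¹³) = 6.998 × 10⁻²⁰ kg·m/s.
λ = h/p = 6.626 × 10⁻³⁴ / 6.998 × 10⁻²⁰ = 9.47 × 10⁻¹⁵ m = 9.47 fm.

λ = 9.47 fm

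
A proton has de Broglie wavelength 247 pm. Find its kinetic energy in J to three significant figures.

p = h/λ = 6.626 × 10⁻³⁴ / 2.470 × 10⁻¹⁰ = 2.683 × 10⁻²⁴ kg·m/s.
KE = p²/(2m) = (2.683 × 10⁻²⁴)² / (2 × 1.673 × 10⁻²⁷) = 2.151 × 10⁻²¹ J = 2.15 × 10⁻²¹ J.

KE = 2.15 × 10⁻²¹ J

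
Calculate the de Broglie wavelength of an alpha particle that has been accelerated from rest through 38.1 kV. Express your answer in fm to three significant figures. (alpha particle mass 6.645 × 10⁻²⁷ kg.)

KE = 2eV = 2 × 1.602 × 10⁻¹⁹ × 3.810 × 10⁴ = 1.221 × 10⁻¹⁴ J.
p = √(2mKE) = √(2 × 6.645 × 10⁻²⁷ × 1.221 × 10⁻¹⁴) = 1.274 × 10⁻²⁰ kg·m/s.
λ = h/p = 6.626 × 10⁻³⁴ / 1.274 × 10⁻²⁰ = 5.20 × 10⁻¹⁴ m = 52.0 fm.

λ = 52.0 fm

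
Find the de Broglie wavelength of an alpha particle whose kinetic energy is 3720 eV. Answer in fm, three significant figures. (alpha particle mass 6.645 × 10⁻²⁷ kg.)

KE = 3720 eV = 5.959 × 10⁻¹⁶ J.
p = √(2mKE) = √(2 × 6.645 × 10⁻²⁷ × 5.959 × 10⁻¹⁶) = 2.814 × 10⁻²¹ kg·m/s.
λ = h/p = 6.626 × 10⁻³⁴ / 2.814 × 10⁻²¹ = 2.35 × 10⁻¹³ m = 235 fm.

λ = 235 fm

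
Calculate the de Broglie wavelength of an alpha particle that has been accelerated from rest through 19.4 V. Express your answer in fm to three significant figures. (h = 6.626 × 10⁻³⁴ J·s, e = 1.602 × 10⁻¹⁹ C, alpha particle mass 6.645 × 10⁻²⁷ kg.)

λ = 2310 fm

KE = 2eV = 2 × 1.602 × 10⁻¹⁹ × 19.40 = 6.216 × 10⁻¹⁸ J.
p = √(2mKE) = √(2 × 6.645 × 10⁻²⁷ × 6.216 × 10⁻¹⁸) = 2.874 × 10⁻²² kg·m/s.
λ = h/p = 6.626 × 10⁻³⁴ / 2.874 × 10⁻²² = 2.31 × 10⁻¹² m = 2310 fm.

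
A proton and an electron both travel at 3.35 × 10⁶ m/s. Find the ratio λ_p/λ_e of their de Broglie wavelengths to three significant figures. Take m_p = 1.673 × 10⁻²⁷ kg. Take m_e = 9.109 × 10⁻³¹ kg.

λ_p/λ_e = 5.44 × 10⁻⁴

At fixed v, p = mv so λ = h/(mv) ∝ 1/m.
λ_p/λ_e = m_e/m_p = 9.109 × 10⁻³¹/1.673 × 10⁻²⁷ = 5.44 × 10⁻⁴.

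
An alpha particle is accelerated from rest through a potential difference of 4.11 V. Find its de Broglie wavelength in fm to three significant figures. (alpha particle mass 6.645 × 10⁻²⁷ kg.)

λ = 5010 fm

KE = 2eV = 2 × 1.602 × 10⁻¹⁹ × 4.110 = 1.317 × 10⁻¹⁸ J.
p = √(2mKE) = √(2 × 6.645 × 10⁻²⁷ × 1.317 × 10⁻¹⁸) = 1.323 × 10⁻²² kg·m/s.
λ = h/p = 6.626 × 10⁻³⁴ / 1.323 × 10⁻²² = 5.01 × 10⁻¹² m = 5010 fm.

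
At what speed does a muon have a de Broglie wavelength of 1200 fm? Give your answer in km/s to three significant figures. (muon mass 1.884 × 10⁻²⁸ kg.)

p = h/λ = 6.626 × 10⁻³⁴ / 1.200 × 10⁻¹² = 5.522 × 10⁻²² kg·m/s.
v = p/m = 5.522 × 10⁻²² / 1.884 × 10⁻²⁸ = 2.93 × 10⁶ m/s = 2930 km/s.

v = 2930 km/s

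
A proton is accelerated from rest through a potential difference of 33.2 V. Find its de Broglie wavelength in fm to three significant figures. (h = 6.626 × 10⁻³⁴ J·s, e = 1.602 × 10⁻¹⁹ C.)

λ = 4970 fm

KE = eV = 1.602 × 10⁻¹⁹ × 33.20 = 5.319 × 10⁻¹⁸ J.
p = √(2mKE) = √(2 × 1.673 × 10⁻²⁷ × 5.319 × 10⁻¹⁸) = 1.334 × 10⁻²² kg·m/s.
λ = h/p = 6.626 × 10⁻³⁴ / 1.334 × 10⁻²² = 4.97 × 10⁻¹² m = 4970 fm.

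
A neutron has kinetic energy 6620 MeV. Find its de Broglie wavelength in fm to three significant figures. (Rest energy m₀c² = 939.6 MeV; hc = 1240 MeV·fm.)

Total energy E = KE + m₀c² = 6620 + 939.6 = 7559.6 MeV.
(pc)² = E² − (m₀c²)² = (7559.6)² − (939.6)² = 5.626 × 10⁷ MeV², so pc = 7501 MeV.
λ = hc/(pc) = 1240 MeV·fm / 7501 MeV = 0.165 fm.

λ = 0.165 fm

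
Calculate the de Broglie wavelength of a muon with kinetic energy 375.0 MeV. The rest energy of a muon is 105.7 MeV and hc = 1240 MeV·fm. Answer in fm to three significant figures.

Total energy E = KE + m₀c² = 375.0 + 105.7 = 480.7 MeV.
(pc)² = E² − (m₀c²)² = (480.7)² − (105.7)² = 2.199 × 10⁵ MeV², so pc = 468.9 MeV.
λ = hc/(pc) = 1240 MeV·fm / 468.9 MeV = 2.64 fm.

λ = 2.64 fm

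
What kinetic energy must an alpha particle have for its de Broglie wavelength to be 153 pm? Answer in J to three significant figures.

p = h/λ = 6.626 × 10⁻³⁴ / 1.530 × 10⁻¹⁰ = 4.331 × 10⁻²⁴ kg·m/s.
KE = p²/(2m) = (4.331 × 10⁻²⁴)² / (2 × 6.645 × 10⁻²⁷) = 1.411 × 10⁻²¹ J = 1.41 × 10⁻²¹ J.

KE = 1.41 × 10⁻²¹ J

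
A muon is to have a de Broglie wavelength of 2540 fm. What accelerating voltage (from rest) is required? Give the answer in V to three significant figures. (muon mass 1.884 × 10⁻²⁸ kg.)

p = h/λ = 6.626 × 10⁻³⁴ / 2.540 × 10⁻¹² = 2.609 × 10⁻²² kg·m/s.
KE = p²/(2m) = 1.806 × 10⁻¹⁶ J.
V = KE/e = 1.806 × 10⁻¹⁶ / (1.602 × 10⁻¹⁹) = 1130 V.

V = 1130 V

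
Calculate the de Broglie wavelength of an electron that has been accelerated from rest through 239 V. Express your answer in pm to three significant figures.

λ = 79.3 pm

KE = eV = 1.602 × 10⁻¹⁹ × 239.0 = 3.829 × 10⁻¹⁷ J.
p = √(2mKE) = √(2 × 9.109 × 10⁻³¹ × 3.829 × 10⁻¹⁷) = 8.352 × 10⁻²⁴ kg·m/s.
λ = h/p = 6.626 × 10⁻³⁴ / 8.352 × 10⁻²⁴ = 7.93 × 10⁻¹¹ m = 79.3 pm.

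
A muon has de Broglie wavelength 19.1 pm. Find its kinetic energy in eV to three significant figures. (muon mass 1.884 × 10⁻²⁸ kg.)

p = h/λ = 6.626 × 10⁻³⁴ / 1.910 × 10⁻¹¹ = 3.469 × 10⁻²³ kg·m/s.
KE = p²/(2m) = (3.469 × 10⁻²³)² / (2 × 1.884 × 10⁻²⁸) = 3.194 × 10⁻¹⁸ J = 19.9 eV.

KE = 19.9 eV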